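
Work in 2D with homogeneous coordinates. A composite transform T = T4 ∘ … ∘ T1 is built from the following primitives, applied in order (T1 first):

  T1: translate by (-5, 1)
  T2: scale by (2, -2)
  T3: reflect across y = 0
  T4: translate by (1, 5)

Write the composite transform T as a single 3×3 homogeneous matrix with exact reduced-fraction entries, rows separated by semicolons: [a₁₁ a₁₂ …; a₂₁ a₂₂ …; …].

T = [2 0 -9; 0 2 7; 0 0 1]

T1 = [1 0 -5; 0 1 1; 0 0 1]
T2·T1 = [2 0 -10; 0 -2 -2; 0 0 1]
T3·…·T1 = [2 0 -10; 0 2 2; 0 0 1]
T4·…·T1 = [2 0 -9; 0 2 7; 0 0 1]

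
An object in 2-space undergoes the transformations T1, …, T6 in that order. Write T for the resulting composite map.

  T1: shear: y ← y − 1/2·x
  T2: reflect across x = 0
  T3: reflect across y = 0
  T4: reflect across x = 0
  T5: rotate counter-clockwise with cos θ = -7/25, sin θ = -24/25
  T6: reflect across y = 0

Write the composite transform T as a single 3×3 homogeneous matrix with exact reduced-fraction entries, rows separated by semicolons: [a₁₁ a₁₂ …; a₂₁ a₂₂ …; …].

T1 = [1 0 0; -1/2 1 0; 0 0 1]
T2·T1 = [-1 0 0; -1/2 1 0; 0 0 1]
T3·…·T1 = [-1 0 0; 1/2 -1 0; 0 0 1]
T4·…·T1 = [1 0 0; 1/2 -1 0; 0 0 1]
T5·…·T1 = [1/5 -24/25 0; -11/10 7/25 0; 0 0 1]
T6·…·T1 = [1/5 -24/25 0; 11/10 -7/25 0; 0 0 1]

T = [1/5 -24/25 0; 11/10 -7/25 0; 0 0 1]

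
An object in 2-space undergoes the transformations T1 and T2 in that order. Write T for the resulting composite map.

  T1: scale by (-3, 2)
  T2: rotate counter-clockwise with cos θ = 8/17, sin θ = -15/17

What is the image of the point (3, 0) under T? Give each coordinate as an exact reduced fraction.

T(p) = (-72/17, 135/17)

T1 scale by (-3, 2): (3, 0) → (-9, 0)
T2 rotate counter-clockwise with cos θ = 8/17, sin θ = -15/17: (-9, 0) → (-72/17, 135/17)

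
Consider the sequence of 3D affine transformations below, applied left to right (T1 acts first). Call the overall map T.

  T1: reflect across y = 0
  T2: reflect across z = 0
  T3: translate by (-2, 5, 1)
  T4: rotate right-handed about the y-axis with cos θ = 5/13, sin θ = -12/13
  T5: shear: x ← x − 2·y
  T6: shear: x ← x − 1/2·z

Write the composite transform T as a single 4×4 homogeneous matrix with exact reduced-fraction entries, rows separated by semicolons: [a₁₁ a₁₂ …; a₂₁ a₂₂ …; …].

T1 = [1 0 0 0; 0 -1 0 0; 0 0 1 0; 0 0 0 1]
T2·T1 = [1 0 0 0; 0 -1 0 0; 0 0 -1 0; 0 0 0 1]
T3·…·T1 = [1 0 0 -2; 0 -1 0 5; 0 0 -1 1; 0 0 0 1]
T4·…·T1 = [5/13 0 12/13 -22/13; 0 -1 0 5; 12/13 0 -5/13 -19/13; 0 0 0 1]
T5·…·T1 = [5/13 2 12/13 -152/13; 0 -1 0 5; 12/13 0 -5/13 -19/13; 0 0 0 1]
T6·…·T1 = [-1/13 2 29/26 -285/26; 0 -1 0 5; 12/13 0 -5/13 -19/13; 0 0 0 1]

T = [-1/13 2 29/26 -285/26; 0 -1 0 5; 12/13 0 -5/13 -19/13; 0 0 0 1]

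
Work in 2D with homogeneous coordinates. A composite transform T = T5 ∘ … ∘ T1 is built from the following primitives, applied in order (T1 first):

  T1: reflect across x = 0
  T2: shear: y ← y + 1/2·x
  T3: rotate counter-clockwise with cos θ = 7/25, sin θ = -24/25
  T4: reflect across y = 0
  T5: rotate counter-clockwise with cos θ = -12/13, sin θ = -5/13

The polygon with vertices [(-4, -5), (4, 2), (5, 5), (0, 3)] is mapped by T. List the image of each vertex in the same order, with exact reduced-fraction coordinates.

T1 reflect across x = 0: (-4, -5) → (4, -5); (4, 2) → (-4, 2); (5, 5) → (-5, 5); (0, 3) → (0, 3)
T2 shear: y ← y + 1/2·x: (4, -5) → (4, -3); (-4, 2) → (-4, 0); (-5, 5) → (-5, 5/2); (0, 3) → (0, 3)
T3 rotate counter-clockwise with cos θ = 7/25, sin θ = -24/25: (4, -3) → (-44/25, -117/25); (-4, 0) → (-28/25, 96/25); (-5, 5/2) → (1, 11/2); (0, 3) → (72/25, 21/25)
T4 reflect across y = 0: (-44/25, -117/25) → (-44/25, 117/25); (-28/25, 96/25) → (-28/25, -96/25); (1, 11/2) → (1, -11/2); (72/25, 21/25) → (72/25, -21/25)
T5 rotate counter-clockwise with cos θ = -12/13, sin θ = -5/13: (-44/25, 117/25) → (1113/325, -1184/325); (-28/25, -96/25) → (-144/325, 1292/325); (1, -11/2) → (-79/26, 61/13); (72/25, -21/25) → (-969/325, -108/325)

image vertices: (1113/325, -1184/325), (-144/325, 1292/325), (-79/26, 61/13), (-969/325, -108/325)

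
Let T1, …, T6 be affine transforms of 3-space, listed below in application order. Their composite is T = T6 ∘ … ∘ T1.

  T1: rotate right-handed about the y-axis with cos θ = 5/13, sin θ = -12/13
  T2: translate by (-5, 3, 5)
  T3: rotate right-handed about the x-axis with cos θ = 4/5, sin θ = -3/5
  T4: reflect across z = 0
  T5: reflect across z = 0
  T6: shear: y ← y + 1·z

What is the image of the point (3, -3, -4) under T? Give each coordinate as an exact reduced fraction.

T1 rotate right-handed about the y-axis with cos θ = 5/13, sin θ = -12/13: (3, -3, -4) → (63/13, -3, 16/13)
T2 translate by (-5, 3, 5): (63/13, -3, 16/13) → (-2/13, 0, 81/13)
T3 rotate right-handed about the x-axis with cos θ = 4/5, sin θ = -3/5: (-2/13, 0, 81/13) → (-2/13, 243/65, 324/65)
T4 reflect across z = 0: (-2/13, 243/65, 324/65) → (-2/13, 243/65, -324/65)
T5 reflect across z = 0: (-2/13, 243/65, -324/65) → (-2/13, 243/65, 324/65)
T6 shear: y ← y + 1·z: (-2/13, 243/65, 324/65) → (-2/13, 567/65, 324/65)

T(p) = (-2/13, 567/65, 324/65)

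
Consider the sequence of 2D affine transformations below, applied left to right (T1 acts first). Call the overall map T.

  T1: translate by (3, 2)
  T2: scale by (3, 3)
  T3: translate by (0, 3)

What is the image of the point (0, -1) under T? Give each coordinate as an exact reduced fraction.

T(p) = (9, 6)

T1 translate by (3, 2): (0, -1) → (3, 1)
T2 scale by (3, 3): (3, 1) → (9, 3)
T3 translate by (0, 3): (9, 3) → (9, 6)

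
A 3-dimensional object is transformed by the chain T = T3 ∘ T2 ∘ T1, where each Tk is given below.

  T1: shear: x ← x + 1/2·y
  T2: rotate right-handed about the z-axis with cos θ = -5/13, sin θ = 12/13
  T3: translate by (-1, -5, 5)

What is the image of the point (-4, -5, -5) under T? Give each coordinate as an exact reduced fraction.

T1 shear: x ← x + 1/2·y: (-4, -5, -5) → (-13/2, -5, -5)
T2 rotate right-handed about the z-axis with cos θ = -5/13, sin θ = 12/13: (-13/2, -5, -5) → (185/26, -53/13, -5)
T3 translate by (-1, -5, 5): (185/26, -53/13, -5) → (159/26, -118/13, 0)

T(p) = (159/26, -118/13, 0)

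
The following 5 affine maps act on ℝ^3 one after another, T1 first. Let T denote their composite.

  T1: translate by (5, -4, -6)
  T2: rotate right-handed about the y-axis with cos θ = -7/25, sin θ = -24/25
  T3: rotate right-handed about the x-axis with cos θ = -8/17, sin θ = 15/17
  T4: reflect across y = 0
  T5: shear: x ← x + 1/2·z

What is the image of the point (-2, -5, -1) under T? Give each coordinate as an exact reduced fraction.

T1 translate by (5, -4, -6): (-2, -5, -1) → (3, -9, -7)
T2 rotate right-handed about the y-axis with cos θ = -7/25, sin θ = -24/25: (3, -9, -7) → (147/25, -9, 121/25)
T3 rotate right-handed about the x-axis with cos θ = -8/17, sin θ = 15/17: (147/25, -9, 121/25) → (147/25, -3/85, -4343/425)
T4 reflect across y = 0: (147/25, -3/85, -4343/425) → (147/25, 3/85, -4343/425)
T5 shear: x ← x + 1/2·z: (147/25, 3/85, -4343/425) → (131/170, 3/85, -4343/425)

T(p) = (131/170, 3/85, -4343/425)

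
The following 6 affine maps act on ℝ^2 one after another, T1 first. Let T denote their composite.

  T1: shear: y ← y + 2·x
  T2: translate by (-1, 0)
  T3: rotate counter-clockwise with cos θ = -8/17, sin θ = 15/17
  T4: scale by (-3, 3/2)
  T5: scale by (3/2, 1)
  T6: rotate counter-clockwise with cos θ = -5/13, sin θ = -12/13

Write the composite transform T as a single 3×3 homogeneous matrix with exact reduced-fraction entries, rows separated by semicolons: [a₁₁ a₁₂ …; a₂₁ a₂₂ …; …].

T1 = [1 0 0; 2 1 0; 0 0 1]
T2·T1 = [1 0 -1; 2 1 0; 0 0 1]
T3·…·T1 = [-38/17 -15/17 8/17; -1/17 -8/17 -15/17; 0 0 1]
T4·…·T1 = [114/17 45/17 -24/17; -3/34 -12/17 -45/34; 0 0 1]
T5·…·T1 = [171/17 135/34 -36/17; -3/34 -12/17 -45/34; 0 0 1]
T6·…·T1 = [-873/221 -963/442 -90/221; -4089/442 -750/221 1089/442; 0 0 1]

T = [-873/221 -963/442 -90/221; -4089/442 -750/221 1089/442; 0 0 1]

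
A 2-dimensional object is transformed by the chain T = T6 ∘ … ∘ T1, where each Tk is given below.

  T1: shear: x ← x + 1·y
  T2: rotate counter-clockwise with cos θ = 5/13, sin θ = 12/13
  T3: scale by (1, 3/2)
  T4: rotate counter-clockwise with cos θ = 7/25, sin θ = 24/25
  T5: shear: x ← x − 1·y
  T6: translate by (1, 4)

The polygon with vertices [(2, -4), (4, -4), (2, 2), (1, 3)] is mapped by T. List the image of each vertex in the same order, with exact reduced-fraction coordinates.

T1 shear: x ← x + 1·y: (2, -4) → (-2, -4); (4, -4) → (0, -4); (2, 2) → (4, 2); (1, 3) → (4, 3)
T2 rotate counter-clockwise with cos θ = 5/13, sin θ = 12/13: (-2, -4) → (38/13, -44/13); (0, -4) → (48/13, -20/13); (4, 2) → (-4/13, 58/13); (4, 3) → (-16/13, 63/13)
T3 scale by (1, 3/2): (38/13, -44/13) → (38/13, -66/13); (48/13, -20/13) → (48/13, -30/13); (-4/13, 58/13) → (-4/13, 87/13); (-16/13, 63/13) → (-16/13, 189/26)
T4 rotate counter-clockwise with cos θ = 7/25, sin θ = 24/25: (38/13, -66/13) → (74/13, 18/13); (48/13, -30/13) → (1056/325, 942/325); (-4/13, 87/13) → (-2116/325, 513/325); (-16/13, 189/26) → (-476/65, 111/130)
T5 shear: x ← x − 1·y: (74/13, 18/13) → (56/13, 18/13); (1056/325, 942/325) → (114/325, 942/325); (-2116/325, 513/325) → (-2629/325, 513/325); (-476/65, 111/130) → (-1063/130, 111/130)
T6 translate by (1, 4): (56/13, 18/13) → (69/13, 70/13); (114/325, 942/325) → (439/325, 2242/325); (-2629/325, 513/325) → (-2304/325, 1813/325); (-1063/130, 111/130) → (-933/130, 631/130)

image vertices: (69/13, 70/13), (439/325, 2242/325), (-2304/325, 1813/325), (-933/130, 631/130)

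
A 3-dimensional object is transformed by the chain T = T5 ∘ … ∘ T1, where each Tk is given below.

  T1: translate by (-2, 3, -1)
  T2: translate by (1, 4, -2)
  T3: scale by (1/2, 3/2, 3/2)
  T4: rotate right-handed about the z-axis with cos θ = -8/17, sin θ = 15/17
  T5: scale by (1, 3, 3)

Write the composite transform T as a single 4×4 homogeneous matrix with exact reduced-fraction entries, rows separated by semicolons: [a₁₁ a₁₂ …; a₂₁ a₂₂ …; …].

T1 = [1 0 0 -2; 0 1 0 3; 0 0 1 -1; 0 0 0 1]
T2·T1 = [1 0 0 -1; 0 1 0 7; 0 0 1 -3; 0 0 0 1]
T3·…·T1 = [1/2 0 0 -1/2; 0 3/2 0 21/2; 0 0 3/2 -9/2; 0 0 0 1]
T4·…·T1 = [-4/17 -45/34 0 -307/34; 15/34 -12/17 0 -183/34; 0 0 3/2 -9/2; 0 0 0 1]
T5·…·T1 = [-4/17 -45/34 0 -307/34; 45/34 -36/17 0 -549/34; 0 0 9/2 -27/2; 0 0 0 1]

T = [-4/17 -45/34 0 -307/34; 45/34 -36/17 0 -549/34; 0 0 9/2 -27/2; 0 0 0 1]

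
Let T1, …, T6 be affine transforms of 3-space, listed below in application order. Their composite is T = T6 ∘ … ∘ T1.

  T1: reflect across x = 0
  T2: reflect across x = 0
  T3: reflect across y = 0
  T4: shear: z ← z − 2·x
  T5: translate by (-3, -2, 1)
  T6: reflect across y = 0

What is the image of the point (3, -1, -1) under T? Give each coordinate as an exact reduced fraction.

T(p) = (0, 1, -6)

T1 reflect across x = 0: (3, -1, -1) → (-3, -1, -1)
T2 reflect across x = 0: (-3, -1, -1) → (3, -1, -1)
T3 reflect across y = 0: (3, -1, -1) → (3, 1, -1)
T4 shear: z ← z − 2·x: (3, 1, -1) → (3, 1, -7)
T5 translate by (-3, -2, 1): (3, 1, -7) → (0, -1, -6)
T6 reflect across y = 0: (0, -1, -6) → (0, 1, -6)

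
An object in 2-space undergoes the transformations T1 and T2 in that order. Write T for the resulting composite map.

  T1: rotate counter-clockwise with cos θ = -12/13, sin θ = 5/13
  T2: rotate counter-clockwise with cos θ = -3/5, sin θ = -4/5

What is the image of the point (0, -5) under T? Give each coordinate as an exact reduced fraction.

T(p) = (33/13, -56/13)

T1 rotate counter-clockwise with cos θ = -12/13, sin θ = 5/13: (0, -5) → (25/13, 60/13)
T2 rotate counter-clockwise with cos θ = -3/5, sin θ = -4/5: (25/13, 60/13) → (33/13, -56/13)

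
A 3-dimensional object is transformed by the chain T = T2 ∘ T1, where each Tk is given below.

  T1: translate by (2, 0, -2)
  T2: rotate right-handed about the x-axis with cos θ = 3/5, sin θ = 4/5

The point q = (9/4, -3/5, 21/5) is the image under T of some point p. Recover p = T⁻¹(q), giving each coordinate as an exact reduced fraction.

T1 = [1 0 0 2; 0 1 0 0; 0 0 1 -2; 0 0 0 1]
T2·T1 = [1 0 0 2; 0 3/5 -4/5 8/5; 0 4/5 3/5 -6/5; 0 0 0 1]
det M = 1; M⁻¹ = [1 0 0 -2; 0 3/5 4/5 0; 0 -4/5 3/5 2; 0 0 0 1]
M⁻¹ · (9/4, -3/5, 21/5)ᵀ = (1/4, 3, 5)ᵀ

p = (1/4, 3, 5)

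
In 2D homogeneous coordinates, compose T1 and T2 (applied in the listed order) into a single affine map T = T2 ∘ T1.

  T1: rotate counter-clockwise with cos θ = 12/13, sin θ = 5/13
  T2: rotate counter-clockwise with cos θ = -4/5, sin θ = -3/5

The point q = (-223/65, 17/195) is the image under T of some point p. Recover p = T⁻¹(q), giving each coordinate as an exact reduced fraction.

p = (5/3, -3)

T1 = [12/13 -5/13 0; 5/13 12/13 0; 0 0 1]
T2·T1 = [-33/65 56/65 0; -56/65 -33/65 0; 0 0 1]
det M = 1; M⁻¹ = [-33/65 -56/65 0; 56/65 -33/65 0; 0 0 1]
M⁻¹ · (-223/65, 17/195)ᵀ = (5/3, -3)ᵀ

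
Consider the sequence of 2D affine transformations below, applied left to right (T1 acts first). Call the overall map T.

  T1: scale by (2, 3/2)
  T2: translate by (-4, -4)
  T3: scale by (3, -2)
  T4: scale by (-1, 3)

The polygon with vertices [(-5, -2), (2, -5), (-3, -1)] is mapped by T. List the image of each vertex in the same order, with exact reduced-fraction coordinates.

image vertices: (42, 42), (0, 69), (30, 33)

T1 scale by (2, 3/2): (-5, -2) → (-10, -3); (2, -5) → (4, -15/2); (-3, -1) → (-6, -3/2)
T2 translate by (-4, -4): (-10, -3) → (-14, -7); (4, -15/2) → (0, -23/2); (-6, -3/2) → (-10, -11/2)
T3 scale by (3, -2): (-14, -7) → (-42, 14); (0, -23/2) → (0, 23); (-10, -11/2) → (-30, 11)
T4 scale by (-1, 3): (-42, 14) → (42, 42); (0, 23) → (0, 69); (-30, 11) → (30, 33)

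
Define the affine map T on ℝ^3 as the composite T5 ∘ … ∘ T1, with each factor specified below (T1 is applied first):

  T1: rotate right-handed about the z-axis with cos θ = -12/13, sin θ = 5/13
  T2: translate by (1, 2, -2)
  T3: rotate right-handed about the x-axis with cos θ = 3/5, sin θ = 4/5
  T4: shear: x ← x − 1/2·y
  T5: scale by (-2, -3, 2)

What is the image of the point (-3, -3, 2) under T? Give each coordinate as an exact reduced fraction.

T1 rotate right-handed about the z-axis with cos θ = -12/13, sin θ = 5/13: (-3, -3, 2) → (51/13, 21/13, 2)
T2 translate by (1, 2, -2): (51/13, 21/13, 2) → (64/13, 47/13, 0)
T3 rotate right-handed about the x-axis with cos θ = 3/5, sin θ = 4/5: (64/13, 47/13, 0) → (64/13, 141/65, 188/65)
T4 shear: x ← x − 1/2·y: (64/13, 141/65, 188/65) → (499/130, 141/65, 188/65)
T5 scale by (-2, -3, 2): (499/130, 141/65, 188/65) → (-499/65, -423/65, 376/65)

T(p) = (-499/65, -423/65, 376/65)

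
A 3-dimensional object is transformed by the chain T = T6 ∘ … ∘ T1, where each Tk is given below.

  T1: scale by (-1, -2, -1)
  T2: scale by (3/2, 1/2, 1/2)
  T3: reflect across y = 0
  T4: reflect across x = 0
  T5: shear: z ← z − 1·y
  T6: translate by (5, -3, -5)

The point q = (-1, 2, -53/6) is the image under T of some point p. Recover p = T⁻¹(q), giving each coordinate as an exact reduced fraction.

p = (-4, 5, -7/3)

T1 = [-1 0 0 0; 0 -2 0 0; 0 0 -1 0; 0 0 0 1]
T2·T1 = [-3/2 0 0 0; 0 -1 0 0; 0 0 -1/2 0; 0 0 0 1]
T3·…·T1 = [-3/2 0 0 0; 0 1 0 0; 0 0 -1/2 0; 0 0 0 1]
T4·…·T1 = [3/2 0 0 0; 0 1 0 0; 0 0 -1/2 0; 0 0 0 1]
T5·…·T1 = [3/2 0 0 0; 0 1 0 0; 0 -1 -1/2 0; 0 0 0 1]
T6·…·T1 = [3/2 0 0 5; 0 1 0 -3; 0 -1 -1/2 -5; 0 0 0 1]
det M = -3/4; M⁻¹ = [2/3 0 0 -10/3; 0 1 0 3; 0 -2 -2 -16; 0 0 0 1]
M⁻¹ · (-1, 2, -53/6)ᵀ = (-4, 5, -7/3)ᵀ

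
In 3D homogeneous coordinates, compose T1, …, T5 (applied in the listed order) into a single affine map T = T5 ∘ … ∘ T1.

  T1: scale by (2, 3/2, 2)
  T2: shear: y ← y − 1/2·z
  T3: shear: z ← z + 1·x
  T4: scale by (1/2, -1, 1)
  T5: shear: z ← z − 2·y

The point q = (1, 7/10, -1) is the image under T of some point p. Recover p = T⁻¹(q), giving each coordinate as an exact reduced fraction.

p = (1, -1, -4/5)

T1 = [2 0 0 0; 0 3/2 0 0; 0 0 2 0; 0 0 0 1]
T2·T1 = [2 0 0 0; 0 3/2 -1 0; 0 0 2 0; 0 0 0 1]
T3·…·T1 = [2 0 0 0; 0 3/2 -1 0; 2 0 2 0; 0 0 0 1]
T4·…·T1 = [1 0 0 0; 0 -3/2 1 0; 2 0 2 0; 0 0 0 1]
T5·…·T1 = [1 0 0 0; 0 -3/2 1 0; 2 3 0 0; 0 0 0 1]
det M = -3; M⁻¹ = [1 0 0 0; -2/3 0 1/3 0; -1 1 1/2 0; 0 0 0 1]
M⁻¹ · (1, 7/10, -1)ᵀ = (1, -1, -4/5)ᵀ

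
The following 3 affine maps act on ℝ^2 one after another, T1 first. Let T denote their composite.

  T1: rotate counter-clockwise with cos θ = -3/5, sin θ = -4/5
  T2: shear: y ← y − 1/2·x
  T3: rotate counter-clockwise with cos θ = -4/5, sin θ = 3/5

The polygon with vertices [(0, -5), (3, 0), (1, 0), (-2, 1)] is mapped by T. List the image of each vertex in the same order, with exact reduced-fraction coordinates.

T1 rotate counter-clockwise with cos θ = -3/5, sin θ = -4/5: (0, -5) → (-4, 3); (3, 0) → (-9/5, -12/5); (1, 0) → (-3/5, -4/5); (-2, 1) → (2, 1)
T2 shear: y ← y − 1/2·x: (-4, 3) → (-4, 5); (-9/5, -12/5) → (-9/5, -3/2); (-3/5, -4/5) → (-3/5, -1/2); (2, 1) → (2, 0)
T3 rotate counter-clockwise with cos θ = -4/5, sin θ = 3/5: (-4, 5) → (1/5, -32/5); (-9/5, -3/2) → (117/50, 3/25); (-3/5, -1/2) → (39/50, 1/25); (2, 0) → (-8/5, 6/5)

image vertices: (1/5, -32/5), (117/50, 3/25), (39/50, 1/25), (-8/5, 6/5)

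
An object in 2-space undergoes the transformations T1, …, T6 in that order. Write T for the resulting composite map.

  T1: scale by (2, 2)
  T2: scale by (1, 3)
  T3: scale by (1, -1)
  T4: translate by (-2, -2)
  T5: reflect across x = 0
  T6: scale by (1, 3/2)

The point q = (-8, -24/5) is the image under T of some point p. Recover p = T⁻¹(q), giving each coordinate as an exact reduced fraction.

T1 = [2 0 0; 0 2 0; 0 0 1]
T2·T1 = [2 0 0; 0 6 0; 0 0 1]
T3·…·T1 = [2 0 0; 0 -6 0; 0 0 1]
T4·…·T1 = [2 0 -2; 0 -6 -2; 0 0 1]
T5·…·T1 = [-2 0 2; 0 -6 -2; 0 0 1]
T6·…·T1 = [-2 0 2; 0 -9 -3; 0 0 1]
det M = 18; M⁻¹ = [-1/2 0 1; 0 -1/9 -1/3; 0 0 1]
M⁻¹ · (-8, -24/5)ᵀ = (5, 1/5)ᵀ

p = (5, 1/5)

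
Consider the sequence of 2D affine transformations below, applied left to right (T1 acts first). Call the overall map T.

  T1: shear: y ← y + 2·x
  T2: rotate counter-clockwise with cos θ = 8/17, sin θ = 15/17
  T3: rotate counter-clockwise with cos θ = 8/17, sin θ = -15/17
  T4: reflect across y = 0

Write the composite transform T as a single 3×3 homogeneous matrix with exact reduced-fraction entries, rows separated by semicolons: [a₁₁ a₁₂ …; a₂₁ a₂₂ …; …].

T = [1 0 0; -2 -1 0; 0 0 1]

T1 = [1 0 0; 2 1 0; 0 0 1]
T2·T1 = [-22/17 -15/17 0; 31/17 8/17 0; 0 0 1]
T3·…·T1 = [1 0 0; 2 1 0; 0 0 1]
T4·…·T1 = [1 0 0; -2 -1 0; 0 0 1]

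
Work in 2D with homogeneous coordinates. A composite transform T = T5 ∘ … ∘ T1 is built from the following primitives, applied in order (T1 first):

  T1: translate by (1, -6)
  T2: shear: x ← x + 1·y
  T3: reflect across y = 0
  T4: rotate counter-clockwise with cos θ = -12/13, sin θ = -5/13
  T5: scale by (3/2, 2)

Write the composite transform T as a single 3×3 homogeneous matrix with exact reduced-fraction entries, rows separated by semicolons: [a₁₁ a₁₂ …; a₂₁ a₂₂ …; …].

T = [-18/13 -51/26 135/13; -10/13 14/13 -94/13; 0 0 1]

T1 = [1 0 1; 0 1 -6; 0 0 1]
T2·T1 = [1 1 -5; 0 1 -6; 0 0 1]
T3·…·T1 = [1 1 -5; 0 -1 6; 0 0 1]
T4·…·T1 = [-12/13 -17/13 90/13; -5/13 7/13 -47/13; 0 0 1]
T5·…·T1 = [-18/13 -51/26 135/13; -10/13 14/13 -94/13; 0 0 1]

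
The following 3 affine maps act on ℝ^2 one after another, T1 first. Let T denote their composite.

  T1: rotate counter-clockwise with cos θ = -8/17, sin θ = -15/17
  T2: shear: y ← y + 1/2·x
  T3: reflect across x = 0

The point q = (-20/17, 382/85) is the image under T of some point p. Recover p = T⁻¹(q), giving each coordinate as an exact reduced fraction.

T1 = [-8/17 15/17 0; -15/17 -8/17 0; 0 0 1]
T2·T1 = [-8/17 15/17 0; -19/17 -1/34 0; 0 0 1]
T3·…·T1 = [8/17 -15/17 0; -19/17 -1/34 0; 0 0 1]
det M = -1; M⁻¹ = [1/34 -15/17 0; -19/17 -8/17 0; 0 0 1]
M⁻¹ · (-20/17, 382/85)ᵀ = (-4, -4/5)ᵀ

p = (-4, -4/5)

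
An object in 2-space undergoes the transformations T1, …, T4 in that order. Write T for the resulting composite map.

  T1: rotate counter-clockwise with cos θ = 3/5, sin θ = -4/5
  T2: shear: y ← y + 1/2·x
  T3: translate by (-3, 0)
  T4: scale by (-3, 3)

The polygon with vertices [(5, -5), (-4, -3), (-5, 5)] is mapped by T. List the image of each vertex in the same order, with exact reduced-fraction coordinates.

image vertices: (12, -45/2), (117/5, -3), (6, 45/2)

T1 rotate counter-clockwise with cos θ = 3/5, sin θ = -4/5: (5, -5) → (-1, -7); (-4, -3) → (-24/5, 7/5); (-5, 5) → (1, 7)
T2 shear: y ← y + 1/2·x: (-1, -7) → (-1, -15/2); (-24/5, 7/5) → (-24/5, -1); (1, 7) → (1, 15/2)
T3 translate by (-3, 0): (-1, -15/2) → (-4, -15/2); (-24/5, -1) → (-39/5, -1); (1, 15/2) → (-2, 15/2)
T4 scale by (-3, 3): (-4, -15/2) → (12, -45/2); (-39/5, -1) → (117/5, -3); (-2, 15/2) → (6, 45/2)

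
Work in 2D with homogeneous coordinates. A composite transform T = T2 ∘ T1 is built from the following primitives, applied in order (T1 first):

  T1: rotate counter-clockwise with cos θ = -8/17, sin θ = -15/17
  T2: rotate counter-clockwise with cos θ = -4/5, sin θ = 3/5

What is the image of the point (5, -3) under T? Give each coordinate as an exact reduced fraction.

T1 rotate counter-clockwise with cos θ = -8/17, sin θ = -15/17: (5, -3) → (-5, -3)
T2 rotate counter-clockwise with cos θ = -4/5, sin θ = 3/5: (-5, -3) → (29/5, -3/5)

T(p) = (29/5, -3/5)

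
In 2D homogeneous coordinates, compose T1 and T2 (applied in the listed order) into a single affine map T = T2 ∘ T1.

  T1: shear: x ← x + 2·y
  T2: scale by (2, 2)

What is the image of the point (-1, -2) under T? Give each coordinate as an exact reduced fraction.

T(p) = (-10, -4)

T1 shear: x ← x + 2·y: (-1, -2) → (-5, -2)
T2 scale by (2, 2): (-5, -2) → (-10, -4)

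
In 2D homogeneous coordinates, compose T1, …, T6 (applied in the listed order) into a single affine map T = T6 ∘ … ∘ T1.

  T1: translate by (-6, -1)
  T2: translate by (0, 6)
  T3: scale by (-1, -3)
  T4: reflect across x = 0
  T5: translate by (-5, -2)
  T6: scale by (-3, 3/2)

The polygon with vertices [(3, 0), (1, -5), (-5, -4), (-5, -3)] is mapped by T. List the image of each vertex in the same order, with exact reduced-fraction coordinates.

T1 translate by (-6, -1): (3, 0) → (-3, -1); (1, -5) → (-5, -6); (-5, -4) → (-11, -5); (-5, -3) → (-11, -4)
T2 translate by (0, 6): (-3, -1) → (-3, 5); (-5, -6) → (-5, 0); (-11, -5) → (-11, 1); (-11, -4) → (-11, 2)
T3 scale by (-1, -3): (-3, 5) → (3, -15); (-5, 0) → (5, 0); (-11, 1) → (11, -3); (-11, 2) → (11, -6)
T4 reflect across x = 0: (3, -15) → (-3, -15); (5, 0) → (-5, 0); (11, -3) → (-11, -3); (11, -6) → (-11, -6)
T5 translate by (-5, -2): (-3, -15) → (-8, -17); (-5, 0) → (-10, -2); (-11, -3) → (-16, -5); (-11, -6) → (-16, -8)
T6 scale by (-3, 3/2): (-8, -17) → (24, -51/2); (-10, -2) → (30, -3); (-16, -5) → (48, -15/2); (-16, -8) → (48, -12)

image vertices: (24, -51/2), (30, -3), (48, -15/2), (48, -12)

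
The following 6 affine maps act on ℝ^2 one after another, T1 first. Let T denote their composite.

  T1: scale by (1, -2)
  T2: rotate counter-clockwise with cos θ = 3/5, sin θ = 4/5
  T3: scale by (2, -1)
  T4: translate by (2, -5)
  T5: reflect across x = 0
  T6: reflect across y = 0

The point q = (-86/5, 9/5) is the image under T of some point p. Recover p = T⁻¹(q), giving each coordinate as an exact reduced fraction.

T1 = [1 0 0; 0 -2 0; 0 0 1]
T2·T1 = [3/5 8/5 0; 4/5 -6/5 0; 0 0 1]
T3·…·T1 = [6/5 16/5 0; -4/5 6/5 0; 0 0 1]
T4·…·T1 = [6/5 16/5 2; -4/5 6/5 -5; 0 0 1]
T5·…·T1 = [-6/5 -16/5 -2; -4/5 6/5 -5; 0 0 1]
T6·…·T1 = [-6/5 -16/5 -2; 4/5 -6/5 5; 0 0 1]
det M = 4; M⁻¹ = [-3/10 4/5 -23/5; -1/5 -3/10 11/10; 0 0 1]
M⁻¹ · (-86/5, 9/5)ᵀ = (2, 4)ᵀ

p = (2, 4)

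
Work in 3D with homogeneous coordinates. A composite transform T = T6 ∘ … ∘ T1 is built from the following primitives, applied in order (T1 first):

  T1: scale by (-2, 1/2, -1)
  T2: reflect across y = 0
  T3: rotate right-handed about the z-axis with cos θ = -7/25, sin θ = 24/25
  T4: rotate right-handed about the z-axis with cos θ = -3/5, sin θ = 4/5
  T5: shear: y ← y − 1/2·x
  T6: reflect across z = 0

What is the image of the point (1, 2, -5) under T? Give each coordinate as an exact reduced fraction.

T(p) = (2/5, 2, -5)

T1 scale by (-2, 1/2, -1): (1, 2, -5) → (-2, 1, 5)
T2 reflect across y = 0: (-2, 1, 5) → (-2, -1, 5)
T3 rotate right-handed about the z-axis with cos θ = -7/25, sin θ = 24/25: (-2, -1, 5) → (38/25, -41/25, 5)
T4 rotate right-handed about the z-axis with cos θ = -3/5, sin θ = 4/5: (38/25, -41/25, 5) → (2/5, 11/5, 5)
T5 shear: y ← y − 1/2·x: (2/5, 11/5, 5) → (2/5, 2, 5)
T6 reflect across z = 0: (2/5, 2, 5) → (2/5, 2, -5)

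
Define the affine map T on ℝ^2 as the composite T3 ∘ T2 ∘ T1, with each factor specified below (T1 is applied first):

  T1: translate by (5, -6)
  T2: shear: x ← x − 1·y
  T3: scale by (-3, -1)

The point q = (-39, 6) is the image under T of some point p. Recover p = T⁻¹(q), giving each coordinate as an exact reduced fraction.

p = (2, 0)

T1 = [1 0 5; 0 1 -6; 0 0 1]
T2·T1 = [1 -1 11; 0 1 -6; 0 0 1]
T3·…·T1 = [-3 3 -33; 0 -1 6; 0 0 1]
det M = 3; M⁻¹ = [-1/3 -1 -5; 0 -1 6; 0 0 1]
M⁻¹ · (-39, 6)ᵀ = (2, 0)ᵀ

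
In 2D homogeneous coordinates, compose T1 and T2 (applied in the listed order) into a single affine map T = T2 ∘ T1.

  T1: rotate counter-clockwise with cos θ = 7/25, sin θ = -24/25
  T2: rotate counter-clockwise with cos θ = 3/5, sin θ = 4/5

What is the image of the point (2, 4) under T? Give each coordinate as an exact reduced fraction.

T(p) = (82/25, 76/25)

T1 rotate counter-clockwise with cos θ = 7/25, sin θ = -24/25: (2, 4) → (22/5, -4/5)
T2 rotate counter-clockwise with cos θ = 3/5, sin θ = 4/5: (22/5, -4/5) → (82/25, 76/25)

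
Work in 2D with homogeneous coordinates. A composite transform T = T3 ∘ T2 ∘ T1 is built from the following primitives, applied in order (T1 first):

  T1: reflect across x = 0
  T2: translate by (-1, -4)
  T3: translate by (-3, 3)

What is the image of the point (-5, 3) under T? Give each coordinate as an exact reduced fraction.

T1 reflect across x = 0: (-5, 3) → (5, 3)
T2 translate by (-1, -4): (5, 3) → (4, -1)
T3 translate by (-3, 3): (4, -1) → (1, 2)

T(p) = (1, 2)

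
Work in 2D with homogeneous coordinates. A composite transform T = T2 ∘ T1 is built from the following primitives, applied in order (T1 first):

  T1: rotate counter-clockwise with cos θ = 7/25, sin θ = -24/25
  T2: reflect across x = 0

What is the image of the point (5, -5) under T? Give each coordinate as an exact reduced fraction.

T(p) = (17/5, -31/5)

T1 rotate counter-clockwise with cos θ = 7/25, sin θ = -24/25: (5, -5) → (-17/5, -31/5)
T2 reflect across x = 0: (-17/5, -31/5) → (17/5, -31/5)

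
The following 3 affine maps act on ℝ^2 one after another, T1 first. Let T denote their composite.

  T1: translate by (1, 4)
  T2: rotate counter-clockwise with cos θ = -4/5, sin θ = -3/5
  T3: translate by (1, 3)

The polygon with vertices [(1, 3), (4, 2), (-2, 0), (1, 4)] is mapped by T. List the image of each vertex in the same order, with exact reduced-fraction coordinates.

T1 translate by (1, 4): (1, 3) → (2, 7); (4, 2) → (5, 6); (-2, 0) → (-1, 4); (1, 4) → (2, 8)
T2 rotate counter-clockwise with cos θ = -4/5, sin θ = -3/5: (2, 7) → (13/5, -34/5); (5, 6) → (-2/5, -39/5); (-1, 4) → (16/5, -13/5); (2, 8) → (16/5, -38/5)
T3 translate by (1, 3): (13/5, -34/5) → (18/5, -19/5); (-2/5, -39/5) → (3/5, -24/5); (16/5, -13/5) → (21/5, 2/5); (16/5, -38/5) → (21/5, -23/5)

image vertices: (18/5, -19/5), (3/5, -24/5), (21/5, 2/5), (21/5, -23/5)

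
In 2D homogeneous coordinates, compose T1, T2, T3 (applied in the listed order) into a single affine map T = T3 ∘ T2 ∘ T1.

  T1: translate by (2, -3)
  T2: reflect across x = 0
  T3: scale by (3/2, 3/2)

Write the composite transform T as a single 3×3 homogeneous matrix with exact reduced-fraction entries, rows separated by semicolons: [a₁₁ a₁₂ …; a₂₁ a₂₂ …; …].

T1 = [1 0 2; 0 1 -3; 0 0 1]
T2·T1 = [-1 0 -2; 0 1 -3; 0 0 1]
T3·…·T1 = [-3/2 0 -3; 0 3/2 -9/2; 0 0 1]

T = [-3/2 0 -3; 0 3/2 -9/2; 0 0 1]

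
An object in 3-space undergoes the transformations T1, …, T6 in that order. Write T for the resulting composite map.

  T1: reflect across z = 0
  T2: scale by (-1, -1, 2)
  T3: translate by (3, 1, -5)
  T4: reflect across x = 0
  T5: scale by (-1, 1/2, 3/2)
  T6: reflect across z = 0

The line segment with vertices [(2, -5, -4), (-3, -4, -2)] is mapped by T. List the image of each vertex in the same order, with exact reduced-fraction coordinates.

image vertices: (1, 3, -9/2), (6, 5/2, 3/2)

T1 reflect across z = 0: (2, -5, -4) → (2, -5, 4); (-3, -4, -2) → (-3, -4, 2)
T2 scale by (-1, -1, 2): (2, -5, 4) → (-2, 5, 8); (-3, -4, 2) → (3, 4, 4)
T3 translate by (3, 1, -5): (-2, 5, 8) → (1, 6, 3); (3, 4, 4) → (6, 5, -1)
T4 reflect across x = 0: (1, 6, 3) → (-1, 6, 3); (6, 5, -1) → (-6, 5, -1)
T5 scale by (-1, 1/2, 3/2): (-1, 6, 3) → (1, 3, 9/2); (-6, 5, -1) → (6, 5/2, -3/2)
T6 reflect across z = 0: (1, 3, 9/2) → (1, 3, -9/2); (6, 5/2, -3/2) → (6, 5/2, 3/2)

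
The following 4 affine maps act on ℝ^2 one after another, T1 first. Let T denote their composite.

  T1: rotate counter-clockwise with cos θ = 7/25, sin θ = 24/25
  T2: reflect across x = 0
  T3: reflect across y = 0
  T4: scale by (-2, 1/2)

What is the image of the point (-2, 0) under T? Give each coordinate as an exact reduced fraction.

T(p) = (-28/25, 24/25)

T1 rotate counter-clockwise with cos θ = 7/25, sin θ = 24/25: (-2, 0) → (-14/25, -48/25)
T2 reflect across x = 0: (-14/25, -48/25) → (14/25, -48/25)
T3 reflect across y = 0: (14/25, -48/25) → (14/25, 48/25)
T4 scale by (-2, 1/2): (14/25, 48/25) → (-28/25, 24/25)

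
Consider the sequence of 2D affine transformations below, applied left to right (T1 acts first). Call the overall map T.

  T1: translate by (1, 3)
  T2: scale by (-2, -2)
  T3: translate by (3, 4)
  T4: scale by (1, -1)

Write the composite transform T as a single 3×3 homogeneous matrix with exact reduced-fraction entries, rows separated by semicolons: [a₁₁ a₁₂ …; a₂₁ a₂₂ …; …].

T = [-2 0 1; 0 2 2; 0 0 1]

T1 = [1 0 1; 0 1 3; 0 0 1]
T2·T1 = [-2 0 -2; 0 -2 -6; 0 0 1]
T3·…·T1 = [-2 0 1; 0 -2 -2; 0 0 1]
T4·…·T1 = [-2 0 1; 0 2 2; 0 0 1]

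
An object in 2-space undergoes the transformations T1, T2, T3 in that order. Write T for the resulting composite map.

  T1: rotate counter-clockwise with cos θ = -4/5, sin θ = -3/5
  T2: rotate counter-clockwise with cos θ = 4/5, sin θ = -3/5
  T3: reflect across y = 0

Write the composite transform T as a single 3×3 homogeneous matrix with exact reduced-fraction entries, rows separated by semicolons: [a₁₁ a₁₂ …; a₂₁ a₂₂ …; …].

T1 = [-4/5 3/5 0; -3/5 -4/5 0; 0 0 1]
T2·T1 = [-1 0 0; 0 -1 0; 0 0 1]
T3·…·T1 = [-1 0 0; 0 1 0; 0 0 1]

T = [-1 0 0; 0 1 0; 0 0 1]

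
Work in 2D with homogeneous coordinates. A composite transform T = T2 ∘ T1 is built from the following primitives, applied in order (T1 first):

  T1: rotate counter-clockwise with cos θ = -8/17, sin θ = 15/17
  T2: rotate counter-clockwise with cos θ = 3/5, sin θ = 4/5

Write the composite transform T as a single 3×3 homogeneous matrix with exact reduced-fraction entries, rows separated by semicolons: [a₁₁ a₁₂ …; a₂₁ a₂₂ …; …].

T1 = [-8/17 -15/17 0; 15/17 -8/17 0; 0 0 1]
T2·T1 = [-84/85 -13/85 0; 13/85 -84/85 0; 0 0 1]

T = [-84/85 -13/85 0; 13/85 -84/85 0; 0 0 1]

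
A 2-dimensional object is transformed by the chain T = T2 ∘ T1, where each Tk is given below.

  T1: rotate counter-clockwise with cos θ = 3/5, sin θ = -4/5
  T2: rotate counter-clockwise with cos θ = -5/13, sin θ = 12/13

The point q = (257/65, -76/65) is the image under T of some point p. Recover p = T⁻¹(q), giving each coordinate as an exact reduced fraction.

T1 = [3/5 4/5 0; -4/5 3/5 0; 0 0 1]
T2·T1 = [33/65 -56/65 0; 56/65 33/65 0; 0 0 1]
det M = 1; M⁻¹ = [33/65 56/65 0; -56/65 33/65 0; 0 0 1]
M⁻¹ · (257/65, -76/65)ᵀ = (1, -4)ᵀ

p = (1, -4)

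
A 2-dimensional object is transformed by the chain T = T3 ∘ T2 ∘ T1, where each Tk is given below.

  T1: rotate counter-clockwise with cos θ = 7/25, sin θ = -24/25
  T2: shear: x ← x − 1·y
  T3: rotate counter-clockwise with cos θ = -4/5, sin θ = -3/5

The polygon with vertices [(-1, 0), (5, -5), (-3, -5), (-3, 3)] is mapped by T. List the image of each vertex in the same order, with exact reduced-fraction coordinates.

T1 rotate counter-clockwise with cos θ = 7/25, sin θ = -24/25: (-1, 0) → (-7/25, 24/25); (5, -5) → (-17/5, -31/5); (-3, -5) → (-141/25, 37/25); (-3, 3) → (51/25, 93/25)
T2 shear: x ← x − 1·y: (-7/25, 24/25) → (-31/25, 24/25); (-17/5, -31/5) → (14/5, -31/5); (-141/25, 37/25) → (-178/25, 37/25); (51/25, 93/25) → (-42/25, 93/25)
T3 rotate counter-clockwise with cos θ = -4/5, sin θ = -3/5: (-31/25, 24/25) → (196/125, -3/125); (14/5, -31/5) → (-149/25, 82/25); (-178/25, 37/25) → (823/125, 386/125); (-42/25, 93/25) → (447/125, -246/125)

image vertices: (196/125, -3/125), (-149/25, 82/25), (823/125, 386/125), (447/125, -246/125)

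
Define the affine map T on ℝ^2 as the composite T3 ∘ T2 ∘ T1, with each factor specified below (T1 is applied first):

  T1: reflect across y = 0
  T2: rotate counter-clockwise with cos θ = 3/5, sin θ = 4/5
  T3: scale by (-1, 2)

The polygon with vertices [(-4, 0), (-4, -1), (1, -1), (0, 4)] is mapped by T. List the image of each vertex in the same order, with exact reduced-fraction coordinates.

T1 reflect across y = 0: (-4, 0) → (-4, 0); (-4, -1) → (-4, 1); (1, -1) → (1, 1); (0, 4) → (0, -4)
T2 rotate counter-clockwise with cos θ = 3/5, sin θ = 4/5: (-4, 0) → (-12/5, -16/5); (-4, 1) → (-16/5, -13/5); (1, 1) → (-1/5, 7/5); (0, -4) → (16/5, -12/5)
T3 scale by (-1, 2): (-12/5, -16/5) → (12/5, -32/5); (-16/5, -13/5) → (16/5, -26/5); (-1/5, 7/5) → (1/5, 14/5); (16/5, -12/5) → (-16/5, -24/5)

image vertices: (12/5, -32/5), (16/5, -26/5), (1/5, 14/5), (-16/5, -24/5)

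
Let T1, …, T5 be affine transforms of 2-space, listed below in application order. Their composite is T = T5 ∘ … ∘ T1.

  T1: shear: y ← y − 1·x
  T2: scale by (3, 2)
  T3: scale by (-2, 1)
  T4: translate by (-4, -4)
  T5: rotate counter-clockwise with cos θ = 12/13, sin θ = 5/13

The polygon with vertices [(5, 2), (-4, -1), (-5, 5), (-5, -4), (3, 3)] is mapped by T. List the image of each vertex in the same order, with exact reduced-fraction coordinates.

T1 shear: y ← y − 1·x: (5, 2) → (5, -3); (-4, -1) → (-4, 3); (-5, 5) → (-5, 10); (-5, -4) → (-5, 1); (3, 3) → (3, 0)
T2 scale by (3, 2): (5, -3) → (15, -6); (-4, 3) → (-12, 6); (-5, 10) → (-15, 20); (-5, 1) → (-15, 2); (3, 0) → (9, 0)
T3 scale by (-2, 1): (15, -6) → (-30, -6); (-12, 6) → (24, 6); (-15, 20) → (30, 20); (-15, 2) → (30, 2); (9, 0) → (-18, 0)
T4 translate by (-4, -4): (-30, -6) → (-34, -10); (24, 6) → (20, 2); (30, 20) → (26, 16); (30, 2) → (26, -2); (-18, 0) → (-22, -4)
T5 rotate counter-clockwise with cos θ = 12/13, sin θ = 5/13: (-34, -10) → (-358/13, -290/13); (20, 2) → (230/13, 124/13); (26, 16) → (232/13, 322/13); (26, -2) → (322/13, 106/13); (-22, -4) → (-244/13, -158/13)

image vertices: (-358/13, -290/13), (230/13, 124/13), (232/13, 322/13), (322/13, 106/13), (-244/13, -158/13)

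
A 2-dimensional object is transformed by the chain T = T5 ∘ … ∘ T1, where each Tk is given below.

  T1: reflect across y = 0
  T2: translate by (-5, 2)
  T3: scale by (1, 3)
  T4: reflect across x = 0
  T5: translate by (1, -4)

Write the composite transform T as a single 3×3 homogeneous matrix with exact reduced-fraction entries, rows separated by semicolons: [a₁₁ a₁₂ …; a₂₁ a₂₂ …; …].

T = [-1 0 6; 0 -3 2; 0 0 1]

T1 = [1 0 0; 0 -1 0; 0 0 1]
T2·T1 = [1 0 -5; 0 -1 2; 0 0 1]
T3·…·T1 = [1 0 -5; 0 -3 6; 0 0 1]
T4·…·T1 = [-1 0 5; 0 -3 6; 0 0 1]
T5·…·T1 = [-1 0 6; 0 -3 2; 0 0 1]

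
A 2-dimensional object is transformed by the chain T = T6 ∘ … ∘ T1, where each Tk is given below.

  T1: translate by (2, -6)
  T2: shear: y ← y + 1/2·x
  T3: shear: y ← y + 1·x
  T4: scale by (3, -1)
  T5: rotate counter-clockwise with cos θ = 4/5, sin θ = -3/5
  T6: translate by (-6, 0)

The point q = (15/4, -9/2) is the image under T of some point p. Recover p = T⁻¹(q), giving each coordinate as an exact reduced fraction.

p = (3/2, -3/2)

T1 = [1 0 2; 0 1 -6; 0 0 1]
T2·T1 = [1 0 2; 1/2 1 -5; 0 0 1]
T3·…·T1 = [1 0 2; 3/2 1 -3; 0 0 1]
T4·…·T1 = [3 0 6; -3/2 -1 3; 0 0 1]
T5·…·T1 = [3/2 -3/5 33/5; -3 -4/5 -6/5; 0 0 1]
T6·…·T1 = [3/2 -3/5 3/5; -3 -4/5 -6/5; 0 0 1]
det M = -3; M⁻¹ = [4/15 -1/5 -2/5; -1 -1/2 0; 0 0 1]
M⁻¹ · (15/4, -9/2)ᵀ = (3/2, -3/2)ᵀ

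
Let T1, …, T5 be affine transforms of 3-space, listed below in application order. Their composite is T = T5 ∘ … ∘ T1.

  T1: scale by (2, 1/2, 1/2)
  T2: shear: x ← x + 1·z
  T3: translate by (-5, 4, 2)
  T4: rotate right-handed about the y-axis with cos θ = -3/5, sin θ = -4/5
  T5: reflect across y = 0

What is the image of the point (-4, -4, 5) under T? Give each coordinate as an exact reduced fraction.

T1 scale by (2, 1/2, 1/2): (-4, -4, 5) → (-8, -2, 5/2)
T2 shear: x ← x + 1·z: (-8, -2, 5/2) → (-11/2, -2, 5/2)
T3 translate by (-5, 4, 2): (-11/2, -2, 5/2) → (-21/2, 2, 9/2)
T4 rotate right-handed about the y-axis with cos θ = -3/5, sin θ = -4/5: (-21/2, 2, 9/2) → (27/10, 2, -111/10)
T5 reflect across y = 0: (27/10, 2, -111/10) → (27/10, -2, -111/10)

T(p) = (27/10, -2, -111/10)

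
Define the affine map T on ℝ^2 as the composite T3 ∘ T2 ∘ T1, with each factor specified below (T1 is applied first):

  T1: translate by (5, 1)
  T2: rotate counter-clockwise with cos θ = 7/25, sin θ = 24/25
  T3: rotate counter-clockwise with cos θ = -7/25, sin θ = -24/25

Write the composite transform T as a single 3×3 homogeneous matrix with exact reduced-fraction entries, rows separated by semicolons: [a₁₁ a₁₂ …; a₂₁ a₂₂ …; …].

T1 = [1 0 5; 0 1 1; 0 0 1]
T2·T1 = [7/25 -24/25 11/25; 24/25 7/25 127/25; 0 0 1]
T3·…·T1 = [527/625 336/625 2971/625; -336/625 527/625 -1153/625; 0 0 1]

T = [527/625 336/625 2971/625; -336/625 527/625 -1153/625; 0 0 1]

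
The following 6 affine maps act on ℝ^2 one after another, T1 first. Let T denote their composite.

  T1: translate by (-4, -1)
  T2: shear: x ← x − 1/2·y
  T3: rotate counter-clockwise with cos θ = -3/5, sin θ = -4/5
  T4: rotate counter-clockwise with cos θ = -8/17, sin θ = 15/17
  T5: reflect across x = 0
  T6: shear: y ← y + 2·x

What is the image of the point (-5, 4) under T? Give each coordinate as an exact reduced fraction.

T1 translate by (-4, -1): (-5, 4) → (-9, 3)
T2 shear: x ← x − 1/2·y: (-9, 3) → (-21/2, 3)
T3 rotate counter-clockwise with cos θ = -3/5, sin θ = -4/5: (-21/2, 3) → (87/10, 33/5)
T4 rotate counter-clockwise with cos θ = -8/17, sin θ = 15/17: (87/10, 33/5) → (-843/85, 777/170)
T5 reflect across x = 0: (-843/85, 777/170) → (843/85, 777/170)
T6 shear: y ← y + 2·x: (843/85, 777/170) → (843/85, 4149/170)

T(p) = (843/85, 4149/170)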